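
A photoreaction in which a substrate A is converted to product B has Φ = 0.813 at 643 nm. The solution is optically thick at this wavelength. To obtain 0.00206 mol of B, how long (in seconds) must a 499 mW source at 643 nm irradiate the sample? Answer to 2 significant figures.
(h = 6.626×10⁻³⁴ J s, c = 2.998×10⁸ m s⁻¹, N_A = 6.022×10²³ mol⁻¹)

Photons that must be absorbed: 0.00206 / 0.813 = 0.002534 mol.
Photon energy: hc/λ = 3.089×10⁻¹⁹ J; per mole, 1.860×10⁵ J mol⁻¹.
Energy required: 0.002534 × 1.860×10⁵ = 471.3 J.
Time: 471.3 J / 0.499 W = 940 s.

t ≈ 940 s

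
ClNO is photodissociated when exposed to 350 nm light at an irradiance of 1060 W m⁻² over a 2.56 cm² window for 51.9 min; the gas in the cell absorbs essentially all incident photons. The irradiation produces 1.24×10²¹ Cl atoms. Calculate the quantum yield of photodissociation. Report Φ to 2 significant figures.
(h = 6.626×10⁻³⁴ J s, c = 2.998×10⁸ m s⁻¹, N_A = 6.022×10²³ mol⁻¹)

Product: 1.24×10²¹ / 6.022×10²³ = 0.002059 mol.
Photon energy at 350 nm: hc/λ = (6.626×10⁻³⁴)(2.998×10⁸)/(350×10⁻⁹) = 5.676×10⁻¹⁹ J.
Energy delivered: (1060 W m⁻²)(2.56×10⁻⁴ m²)(3114 s) = 845.0 J.
Photons incident: 845.0 / 5.676×10⁻¹⁹ = 1.489×10²¹, i.e. 1.489×10²¹/6.022×10²³ = 0.002473 mol.
Φ = 0.002059 mol / 0.002473 mol photons = 0.83.

Φ = 0.83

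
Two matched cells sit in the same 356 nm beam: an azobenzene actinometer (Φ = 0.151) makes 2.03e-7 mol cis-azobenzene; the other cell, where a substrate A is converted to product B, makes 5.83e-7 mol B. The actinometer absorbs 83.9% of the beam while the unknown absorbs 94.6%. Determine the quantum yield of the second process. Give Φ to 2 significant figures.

Photons absorbed by the actinometer: 2.03e-7 / 0.151 = 1.344e-6 mol.
Incident flux: 1.344e-6 / 0.839 = 1.602e-6 einstein.
Absorbed by unknown: 0.946 × 1.602e-6 = 1.515e-6 mol.
Φ(unknown) = 5.83e-7 / 1.515e-6 = 0.38.

Φ = 0.38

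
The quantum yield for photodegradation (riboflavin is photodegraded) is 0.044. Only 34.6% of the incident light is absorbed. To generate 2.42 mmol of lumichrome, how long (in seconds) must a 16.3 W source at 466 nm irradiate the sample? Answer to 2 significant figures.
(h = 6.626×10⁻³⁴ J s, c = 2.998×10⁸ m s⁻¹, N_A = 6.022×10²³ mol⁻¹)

Product: 2.42 mmol = 0.00242 mol.
Photons that must be absorbed: 0.00242 / 0.044 = 0.05500 mol.
Incident photons needed: 0.05500 / 0.346 = 0.1590 mol.
Photon energy: hc/λ = 4.263×10⁻¹⁹ J; per mole, 2.567×10⁵ J mol⁻¹.
Energy required: 0.1590 × 2.567×10⁵ = 4.082×10⁴ J.
Time: 4.082×10⁴ J / 16.3 W = 2500 s.

t ≈ 2500 s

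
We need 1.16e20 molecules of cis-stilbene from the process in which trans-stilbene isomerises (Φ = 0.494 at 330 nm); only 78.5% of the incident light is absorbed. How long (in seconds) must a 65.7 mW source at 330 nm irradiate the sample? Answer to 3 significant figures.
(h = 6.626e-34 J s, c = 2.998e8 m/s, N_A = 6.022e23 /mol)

t ≈ 2740 s

Product: 1.16e20 / 6.022e23 = 1.926e-4 mol.
Photons that must be absorbed: 1.926e-4 / 0.494 = 3.899e-4 mol.
Incident photons needed: 3.899e-4 / 0.785 = 4.967e-4 mol.
Photon energy: hc/λ = 6.020e-19 J; per mole, 3.625e5 J mol⁻¹.
Energy required: 4.967e-4 × 3.625e5 = 180.1 J.
Time: 180.1 J / 0.0657 W = 2740 s.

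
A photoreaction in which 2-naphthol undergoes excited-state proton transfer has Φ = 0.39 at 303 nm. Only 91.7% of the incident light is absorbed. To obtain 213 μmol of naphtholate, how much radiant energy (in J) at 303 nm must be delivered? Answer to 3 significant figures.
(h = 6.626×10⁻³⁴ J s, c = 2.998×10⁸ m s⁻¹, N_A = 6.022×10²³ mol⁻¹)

235 J

Product: 213 μmol = 2.13×10⁻⁴ mol.
Photons that must be absorbed: 2.13×10⁻⁴ / 0.39 = 5.462×10⁻⁴ mol.
Incident photons needed: 5.462×10⁻⁴ / 0.917 = 5.956×10⁻⁴ mol.
Photon energy: hc/λ = 6.556×10⁻¹⁹ J; per mole, 3.948×10⁵ J mol⁻¹.
Energy required: 5.956×10⁻⁴ × 3.948×10⁵ = 235 J.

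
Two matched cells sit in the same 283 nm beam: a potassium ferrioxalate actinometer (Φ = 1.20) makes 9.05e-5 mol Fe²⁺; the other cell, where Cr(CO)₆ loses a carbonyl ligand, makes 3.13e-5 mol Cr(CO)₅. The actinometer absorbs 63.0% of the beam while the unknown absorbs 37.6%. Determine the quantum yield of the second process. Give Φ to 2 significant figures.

Photons absorbed by the actinometer: 9.05e-5 / 1.20 = 7.542e-5 mol.
Incident flux: 7.542e-5 / 0.630 = 1.197e-4 einstein.
Absorbed by unknown: 0.376 × 1.197e-4 = 4.501e-5 mol.
Φ(unknown) = 3.13e-5 / 4.501e-5 = 0.70.

Φ = 0.70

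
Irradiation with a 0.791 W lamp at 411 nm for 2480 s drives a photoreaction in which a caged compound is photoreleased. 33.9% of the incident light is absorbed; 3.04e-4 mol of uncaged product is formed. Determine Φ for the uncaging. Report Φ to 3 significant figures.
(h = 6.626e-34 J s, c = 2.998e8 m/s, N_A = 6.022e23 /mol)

Photon energy at 411 nm: hc/λ = (6.626e-34)(2.998e8)/(411e-9) = 4.833e-19 J.
Energy delivered: (0.791 W)(2480 s) = 1962 J.
Photons incident: 1962 / 4.833e-19 = 4.060e21, i.e. 4.060e21/6.022e23 = 0.006742 mol.
Photons absorbed: 0.339 × 0.006742 = 0.002286 mol.
Φ = 3.04e-4 mol / 0.002286 mol photons = 0.133.

Φ = 0.133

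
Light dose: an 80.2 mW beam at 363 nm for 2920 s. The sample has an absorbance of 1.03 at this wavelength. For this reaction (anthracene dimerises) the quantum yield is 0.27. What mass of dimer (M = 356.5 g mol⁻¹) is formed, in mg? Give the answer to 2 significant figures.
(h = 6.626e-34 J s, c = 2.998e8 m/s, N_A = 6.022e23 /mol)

Photon energy at 363 nm: hc/λ = (6.626e-34)(2.998e8)/(363e-9) = 5.472e-19 J.
Energy delivered: (80.2 mW)(2920 s) = 234.2 J.
Photons incident: 234.2 / 5.472e-19 = 4.280e20, i.e. 4.280e20/6.022e23 = 7.107e-4 mol.
Fraction absorbed: 1 − 10^(−1.03) = 0.9067.
Photons absorbed: 0.9067 × 7.107e-4 = 6.444e-4 mol.
Product: Φ × n_abs = 0.27 × 6.444e-4 = 1.740e-4 mol.
Mass: 1.740e-4 × 356.5 = 0.06203 g = 62 mg.

62 mg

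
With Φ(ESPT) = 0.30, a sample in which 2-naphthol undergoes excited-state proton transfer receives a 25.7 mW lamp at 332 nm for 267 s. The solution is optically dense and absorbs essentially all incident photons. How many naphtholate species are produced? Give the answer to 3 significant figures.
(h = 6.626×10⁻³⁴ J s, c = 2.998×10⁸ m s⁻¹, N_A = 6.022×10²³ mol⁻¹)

Photon energy at 332 nm: hc/λ = (6.626×10⁻³⁴)(2.998×10⁸)/(332×10⁻⁹) = 5.983×10⁻¹⁹ J.
Energy delivered: (25.7 mW)(267 s) = 6.862 J.
Photons incident: 6.862 / 5.983×10⁻¹⁹ = 1.147×10¹⁹, i.e. 1.147×10¹⁹/6.022×10²³ = 1.905×10⁻⁵ mol.
Product: Φ × n_abs = 0.30 × 1.905×10⁻⁵ = 5.715×10⁻⁶ mol.
As a count: 5.715×10⁻⁶ × 6.022×10²³ = 3.44×10¹⁸.

3.44×10¹⁸ species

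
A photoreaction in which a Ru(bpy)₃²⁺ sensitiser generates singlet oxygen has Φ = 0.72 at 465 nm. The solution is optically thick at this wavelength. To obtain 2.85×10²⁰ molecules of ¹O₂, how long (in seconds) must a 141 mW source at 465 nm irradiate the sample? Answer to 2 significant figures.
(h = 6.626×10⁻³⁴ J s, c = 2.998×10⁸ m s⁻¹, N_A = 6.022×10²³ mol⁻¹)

Product: 2.85×10²⁰ / 6.022×10²³ = 4.733×10⁻⁴ mol.
Photons that must be absorbed: 4.733×10⁻⁴ / 0.72 = 6.574×10⁻⁴ mol.
Photon energy: hc/λ = 4.272×10⁻¹⁹ J; per mole, 2.573×10⁵ J mol⁻¹.
Energy required: 6.574×10⁻⁴ × 2.573×10⁵ = 169.1 J.
Time: 169.1 J / 0.141 W = 1200 s.

t ≈ 1200 s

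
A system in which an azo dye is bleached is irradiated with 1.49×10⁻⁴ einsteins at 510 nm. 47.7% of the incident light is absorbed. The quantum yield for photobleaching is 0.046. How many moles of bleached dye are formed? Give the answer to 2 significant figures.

Photons absorbed: 0.477 × 1.49×10⁻⁴ = 7.107×10⁻⁵ mol.
Product: Φ × n_abs = 0.046 × 7.107×10⁻⁵ = 3.269×10⁻⁶ mol.

3.3×10⁻⁶ mol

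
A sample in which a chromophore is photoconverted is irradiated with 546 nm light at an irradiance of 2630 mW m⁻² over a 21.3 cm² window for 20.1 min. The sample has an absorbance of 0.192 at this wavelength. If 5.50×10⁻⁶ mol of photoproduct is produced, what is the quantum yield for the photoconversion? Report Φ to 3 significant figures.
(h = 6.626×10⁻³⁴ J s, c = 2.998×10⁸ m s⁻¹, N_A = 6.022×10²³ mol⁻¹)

Φ = 0.499

Photon energy at 546 nm: hc/λ = (6.626×10⁻³⁴)(2.998×10⁸)/(546×10⁻⁹) = 3.638×10⁻¹⁹ J.
Energy delivered: (2630 mW m⁻²)(21.3×10⁻⁴ m²)(1206 s) = 6.756 J.
Photons incident: 6.756 / 3.638×10⁻¹⁹ = 1.857×10¹⁹, i.e. 1.857×10¹⁹/6.022×10²³ = 3.084×10⁻⁵ mol.
Fraction absorbed: 1 − 10^(−0.192) = 0.3573.
Photons absorbed: 0.3573 × 3.084×10⁻⁵ = 1.102×10⁻⁵ mol.
Φ = 5.50×10⁻⁶ mol / 1.102×10⁻⁵ mol photons = 0.499.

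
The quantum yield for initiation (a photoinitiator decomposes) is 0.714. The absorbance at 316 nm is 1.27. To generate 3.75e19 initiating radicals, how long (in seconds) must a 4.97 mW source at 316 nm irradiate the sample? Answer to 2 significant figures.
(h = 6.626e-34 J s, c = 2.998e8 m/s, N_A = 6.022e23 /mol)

Product: 3.75e19 / 6.022e23 = 6.227e-5 mol.
Photons that must be absorbed: 6.227e-5 / 0.714 = 8.721e-5 mol.
Fraction absorbed: 1 − 10^(−1.27) = 0.9463.
Incident photons needed: 8.721e-5 / 0.9463 = 9.216e-5 mol.
Photon energy: hc/λ = 6.286e-19 J; per mole, 3.785e5 J mol⁻¹.
Energy required: 9.216e-5 × 3.785e5 = 34.88 J.
Time: 34.88 J / 0.00497 W = 7000 s.

t ≈ 7000 s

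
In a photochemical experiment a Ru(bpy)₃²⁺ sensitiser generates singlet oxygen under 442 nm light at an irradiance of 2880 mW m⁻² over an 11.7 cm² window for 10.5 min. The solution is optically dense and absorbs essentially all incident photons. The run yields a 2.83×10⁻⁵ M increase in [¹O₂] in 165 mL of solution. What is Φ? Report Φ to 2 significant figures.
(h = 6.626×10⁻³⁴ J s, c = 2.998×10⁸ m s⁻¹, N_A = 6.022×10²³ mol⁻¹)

Product: (2.83×10⁻⁵ M)(0.165 L) = 4.670×10⁻⁶ mol.
Photon energy at 442 nm: hc/λ = (6.626×10⁻³⁴)(2.998×10⁸)/(442×10⁻⁹) = 4.494×10⁻¹⁹ J.
Energy delivered: (2880 mW m⁻²)(11.7×10⁻⁴ m²)(630 s) = 2.123 J.
Photons incident: 2.123 / 4.494×10⁻¹⁹ = 4.724×10¹⁸, i.e. 4.724×10¹⁸/6.022×10²³ = 7.845×10⁻⁶ mol.
Φ = 4.670×10⁻⁶ mol / 7.845×10⁻⁶ mol photons = 0.60.

Φ = 0.60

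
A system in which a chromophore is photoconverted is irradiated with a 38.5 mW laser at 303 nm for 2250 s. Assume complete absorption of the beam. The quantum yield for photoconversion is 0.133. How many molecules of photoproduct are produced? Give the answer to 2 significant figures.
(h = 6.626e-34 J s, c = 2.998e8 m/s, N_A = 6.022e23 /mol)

Photon energy at 303 nm: hc/λ = (6.626e-34)(2.998e8)/(303e-9) = 6.556e-19 J.
Energy delivered: (38.5 mW)(2250 s) = 86.63 J.
Photons incident: 86.63 / 6.556e-19 = 1.321e20, i.e. 1.321e20/6.022e23 = 2.194e-4 mol.
Product: Φ × n_abs = 0.133 × 2.194e-4 = 2.918e-5 mol.
As a count: 2.918e-5 × 6.022e23 = 1.8e19.

1.8e19 molecules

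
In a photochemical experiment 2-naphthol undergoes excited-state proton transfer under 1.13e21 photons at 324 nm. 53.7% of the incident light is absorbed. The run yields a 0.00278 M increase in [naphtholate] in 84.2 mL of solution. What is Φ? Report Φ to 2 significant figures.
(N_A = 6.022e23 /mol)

Φ = 0.23

Product: (0.00278 M)(0.0842 L) = 2.341e-4 mol.
Moles of photons: 1.13e21 / 6.022e23 = 0.001876 mol.
Photons absorbed: 0.537 × 0.001876 = 0.001007 mol.
Φ = 2.341e-4 mol / 0.001007 mol photons = 0.23.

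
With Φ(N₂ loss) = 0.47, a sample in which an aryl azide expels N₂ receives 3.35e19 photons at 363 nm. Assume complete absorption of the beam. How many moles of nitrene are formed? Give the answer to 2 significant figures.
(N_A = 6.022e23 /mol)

Moles of photons: 3.35e19 / 6.022e23 = 5.563e-5 mol.
Product: Φ × n_abs = 0.47 × 5.563e-5 = 2.615e-5 mol.

2.6e-5 mol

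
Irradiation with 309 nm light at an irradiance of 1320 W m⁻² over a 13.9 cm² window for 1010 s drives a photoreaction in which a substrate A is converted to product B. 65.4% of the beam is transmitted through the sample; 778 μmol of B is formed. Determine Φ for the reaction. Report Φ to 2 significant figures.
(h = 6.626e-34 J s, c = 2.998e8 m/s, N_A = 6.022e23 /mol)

Φ = 0.47

Product: 778 μmol = 7.78e-4 mol.
Photon energy at 309 nm: hc/λ = (6.626e-34)(2.998e8)/(309e-9) = 6.429e-19 J.
Energy delivered: (1320 W m⁻²)(13.9e-4 m²)(1010 s) = 1853 J.
Photons incident: 1853 / 6.429e-19 = 2.882e21, i.e. 2.882e21/6.022e23 = 0.004786 mol.
Fraction absorbed: 1 − 65.4/100 = 0.3460.
Photons absorbed: 0.3460 × 0.004786 = 0.001656 mol.
Φ = 7.78e-4 mol / 0.001656 mol photons = 0.47.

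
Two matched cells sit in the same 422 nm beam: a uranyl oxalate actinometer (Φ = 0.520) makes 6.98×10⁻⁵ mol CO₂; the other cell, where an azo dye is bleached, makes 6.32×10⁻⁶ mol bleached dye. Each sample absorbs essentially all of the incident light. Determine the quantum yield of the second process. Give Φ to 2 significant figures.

Photons absorbed by the actinometer: 6.98×10⁻⁵ / 0.520 = 1.342×10⁻⁴ mol.
Φ(unknown) = 6.32×10⁻⁶ / 1.342×10⁻⁴ = 0.047.

Φ = 0.047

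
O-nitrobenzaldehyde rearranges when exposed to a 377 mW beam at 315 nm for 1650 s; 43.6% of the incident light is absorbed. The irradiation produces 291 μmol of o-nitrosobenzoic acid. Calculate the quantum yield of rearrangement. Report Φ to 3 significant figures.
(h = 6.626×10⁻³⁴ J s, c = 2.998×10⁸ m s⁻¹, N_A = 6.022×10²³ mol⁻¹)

Product: 291 μmol = 2.91×10⁻⁴ mol.
Photon energy at 315 nm: hc/λ = (6.626×10⁻³⁴)(2.998×10⁸)/(315×10⁻⁹) = 6.306×10⁻¹⁹ J.
Energy delivered: (377 mW)(1650 s) = 622.1 J.
Photons incident: 622.1 / 6.306×10⁻¹⁹ = 9.865×10²⁰, i.e. 9.865×10²⁰/6.022×10²³ = 0.001638 mol.
Photons absorbed: 0.436 × 0.001638 = 7.142×10⁻⁴ mol.
Φ = 2.91×10⁻⁴ mol / 7.142×10⁻⁴ mol photons = 0.407.

Φ = 0.407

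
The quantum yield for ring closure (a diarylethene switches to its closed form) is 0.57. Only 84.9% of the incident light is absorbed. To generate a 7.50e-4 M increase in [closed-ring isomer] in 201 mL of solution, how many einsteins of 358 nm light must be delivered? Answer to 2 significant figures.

3.1e-4 einstein

Product: (7.50e-4 M)(0.201 L) = 1.508e-4 mol.
Photons that must be absorbed: 1.508e-4 / 0.57 = 2.646e-4 mol.
Incident photons needed: 2.646e-4 / 0.849 = 3.117e-4 mol.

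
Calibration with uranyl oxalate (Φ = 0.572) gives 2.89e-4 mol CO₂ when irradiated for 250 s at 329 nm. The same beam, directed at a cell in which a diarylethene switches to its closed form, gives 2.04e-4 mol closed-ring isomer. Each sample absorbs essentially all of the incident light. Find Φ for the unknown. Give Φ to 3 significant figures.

Φ = 0.404

Photons absorbed by the actinometer: 2.89e-4 / 0.572 = 5.052e-4 mol.
Φ(unknown) = 2.04e-4 / 5.052e-4 = 0.404.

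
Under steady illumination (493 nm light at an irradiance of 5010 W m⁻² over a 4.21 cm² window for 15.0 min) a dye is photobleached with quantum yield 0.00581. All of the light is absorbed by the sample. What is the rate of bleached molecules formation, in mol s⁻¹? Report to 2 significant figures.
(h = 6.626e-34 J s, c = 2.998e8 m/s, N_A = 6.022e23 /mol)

5.1e-8 mol s⁻¹

Photon energy at 493 nm: hc/λ = (6.626e-34)(2.998e8)/(493e-9) = 4.029e-19 J.
Energy delivered: (5010 W m⁻²)(4.21e-4 m²)(900 s) = 1898 J.
Photons incident: 1898 / 4.029e-19 = 4.711e21, i.e. 4.711e21/6.022e23 = 0.007823 mol.
Product formed: 0.00581 × 0.007823 = 4.545e-5 mol.
Rate: 4.545e-5 / 900 s = 5.1e-8 mol s⁻¹.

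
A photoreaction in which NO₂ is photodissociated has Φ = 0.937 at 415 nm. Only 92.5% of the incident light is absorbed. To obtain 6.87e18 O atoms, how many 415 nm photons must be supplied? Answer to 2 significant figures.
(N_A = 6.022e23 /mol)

Product: 6.87e18 / 6.022e23 = 1.141e-5 mol.
Photons that must be absorbed: 1.141e-5 / 0.937 = 1.218e-5 mol.
Incident photons needed: 1.218e-5 / 0.925 = 1.317e-5 mol.
Photon count: 1.317e-5 × 6.022e23 = 7.9e18.

7.9e18 photons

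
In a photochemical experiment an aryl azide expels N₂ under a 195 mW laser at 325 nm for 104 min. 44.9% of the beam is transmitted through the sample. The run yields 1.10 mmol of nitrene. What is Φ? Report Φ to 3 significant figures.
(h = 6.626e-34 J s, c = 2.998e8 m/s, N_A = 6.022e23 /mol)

Product: 1.10 mmol = 0.00110 mol.
Photon energy at 325 nm: hc/λ = (6.626e-34)(2.998e8)/(325e-9) = 6.112e-19 J.
Energy delivered: (195 mW)(6240 s) = 1217 J.
Photons incident: 1217 / 6.112e-19 = 1.991e21, i.e. 1.991e21/6.022e23 = 0.003306 mol.
Fraction absorbed: 1 − 44.9/100 = 0.5510.
Photons absorbed: 0.5510 × 0.003306 = 0.001822 mol.
Φ = 0.00110 mol / 0.001822 mol photons = 0.604.

Φ = 0.604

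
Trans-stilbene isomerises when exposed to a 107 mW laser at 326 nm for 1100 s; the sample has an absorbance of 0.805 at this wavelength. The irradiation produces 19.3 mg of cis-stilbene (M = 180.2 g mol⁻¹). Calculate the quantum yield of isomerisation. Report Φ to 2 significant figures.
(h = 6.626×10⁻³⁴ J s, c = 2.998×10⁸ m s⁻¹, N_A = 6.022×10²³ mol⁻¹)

Φ = 0.40

Product: 19.3 mg / 180.2 g mol⁻¹ = 1.071×10⁻⁴ mol.
Photon energy at 326 nm: hc/λ = (6.626×10⁻³⁴)(2.998×10⁸)/(326×10⁻⁹) = 6.093×10⁻¹⁹ J.
Energy delivered: (107 mW)(1100 s) = 117.7 J.
Photons incident: 117.7 / 6.093×10⁻¹⁹ = 1.932×10²⁰, i.e. 1.932×10²⁰/6.022×10²³ = 3.208×10⁻⁴ mol.
Fraction absorbed: 1 − 10^(−0.805) = 0.8433.
Photons absorbed: 0.8433 × 3.208×10⁻⁴ = 2.705×10⁻⁴ mol.
Φ = 1.071×10⁻⁴ mol / 2.705×10⁻⁴ mol photons = 0.40.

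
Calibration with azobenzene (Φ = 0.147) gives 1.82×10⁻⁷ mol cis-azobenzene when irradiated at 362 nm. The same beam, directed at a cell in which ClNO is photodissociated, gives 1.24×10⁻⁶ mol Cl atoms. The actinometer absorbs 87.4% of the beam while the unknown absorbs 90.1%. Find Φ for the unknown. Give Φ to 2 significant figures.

Photons absorbed by the actinometer: 1.82×10⁻⁷ / 0.147 = 1.238×10⁻⁶ mol.
Incident flux: 1.238×10⁻⁶ / 0.874 = 1.416×10⁻⁶ einstein.
Absorbed by unknown: 0.901 × 1.416×10⁻⁶ = 1.276×10⁻⁶ mol.
Φ(unknown) = 1.24×10⁻⁶ / 1.276×10⁻⁶ = 0.97.

Φ = 0.97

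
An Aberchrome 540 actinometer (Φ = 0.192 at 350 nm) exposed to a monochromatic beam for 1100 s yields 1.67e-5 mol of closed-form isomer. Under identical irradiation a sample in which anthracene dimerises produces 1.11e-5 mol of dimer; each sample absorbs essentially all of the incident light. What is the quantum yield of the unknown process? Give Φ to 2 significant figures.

Φ = 0.13

Photons absorbed by the actinometer: 1.67e-5 / 0.192 = 8.698e-5 mol.
Φ(unknown) = 1.11e-5 / 8.698e-5 = 0.13.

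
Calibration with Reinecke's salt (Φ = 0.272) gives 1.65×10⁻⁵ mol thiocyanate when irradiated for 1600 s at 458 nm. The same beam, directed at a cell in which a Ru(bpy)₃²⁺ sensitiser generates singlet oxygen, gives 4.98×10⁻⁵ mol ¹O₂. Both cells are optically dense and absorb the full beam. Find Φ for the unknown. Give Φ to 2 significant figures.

Photons absorbed by the actinometer: 1.65×10⁻⁵ / 0.272 = 6.066×10⁻⁵ mol.
Φ(unknown) = 4.98×10⁻⁵ / 6.066×10⁻⁵ = 0.82.

Φ = 0.82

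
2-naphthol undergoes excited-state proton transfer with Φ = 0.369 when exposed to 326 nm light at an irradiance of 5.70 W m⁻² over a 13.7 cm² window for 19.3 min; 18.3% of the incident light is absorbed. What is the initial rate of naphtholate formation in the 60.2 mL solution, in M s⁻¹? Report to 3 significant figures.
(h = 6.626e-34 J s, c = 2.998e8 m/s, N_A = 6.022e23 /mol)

Photon energy at 326 nm: hc/λ = (6.626e-34)(2.998e8)/(326e-9) = 6.093e-19 J.
Energy delivered: (5.70 W m⁻²)(13.7e-4 m²)(1158 s) = 9.043 J.
Photons incident: 9.043 / 6.093e-19 = 1.484e19, i.e. 1.484e19/6.022e23 = 2.464e-5 mol.
Photons absorbed: 0.183 × 2.464e-5 = 4.509e-6 mol.
Product formed: 0.369 × 4.509e-6 = 1.664e-6 mol.
Rate: 1.664e-6 mol / (1158 s × 0.0602 L) = 2.39e-8 M s⁻¹.

2.39e-8 M s⁻¹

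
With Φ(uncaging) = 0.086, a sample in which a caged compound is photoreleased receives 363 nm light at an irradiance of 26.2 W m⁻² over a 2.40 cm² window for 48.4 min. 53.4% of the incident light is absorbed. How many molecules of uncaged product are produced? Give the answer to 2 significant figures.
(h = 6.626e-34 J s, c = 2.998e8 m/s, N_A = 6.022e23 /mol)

1.5e18 molecules

Photon energy at 363 nm: hc/λ = (6.626e-34)(2.998e8)/(363e-9) = 5.472e-19 J.
Energy delivered: (26.2 W m⁻²)(2.40e-4 m²)(2904 s) = 18.26 J.
Photons incident: 18.26 / 5.472e-19 = 3.337e19, i.e. 3.337e19/6.022e23 = 5.541e-5 mol.
Photons absorbed: 0.534 × 5.541e-5 = 2.959e-5 mol.
Product: Φ × n_abs = 0.086 × 2.959e-5 = 2.545e-6 mol.
As a count: 2.545e-6 × 6.022e23 = 1.5e18.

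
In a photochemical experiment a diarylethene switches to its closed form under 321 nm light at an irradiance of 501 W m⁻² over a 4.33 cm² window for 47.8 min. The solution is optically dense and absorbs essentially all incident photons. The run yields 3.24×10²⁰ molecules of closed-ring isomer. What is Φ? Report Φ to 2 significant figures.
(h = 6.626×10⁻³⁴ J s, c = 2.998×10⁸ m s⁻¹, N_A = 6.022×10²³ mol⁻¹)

Product: 3.24×10²⁰ / 6.022×10²³ = 5.380×10⁻⁴ mol.
Photon energy at 321 nm: hc/λ = (6.626×10⁻³⁴)(2.998×10⁸)/(321×10⁻⁹) = 6.188×10⁻¹⁹ J.
Energy delivered: (501 W m⁻²)(4.33×10⁻⁴ m²)(2868 s) = 622.2 J.
Photons incident: 622.2 / 6.188×10⁻¹⁹ = 1.005×10²¹, i.e. 1.005×10²¹/6.022×10²³ = 0.001669 mol.
Φ = 5.380×10⁻⁴ mol / 0.001669 mol photons = 0.32.

Φ = 0.32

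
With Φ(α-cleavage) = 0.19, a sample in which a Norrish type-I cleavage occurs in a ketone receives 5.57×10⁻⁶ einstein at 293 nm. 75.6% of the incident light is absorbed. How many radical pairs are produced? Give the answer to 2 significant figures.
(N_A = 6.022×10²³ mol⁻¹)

4.8×10¹⁷ radical pairs

Photons absorbed: 0.756 × 5.57×10⁻⁶ = 4.211×10⁻⁶ mol.
Product: Φ × n_abs = 0.19 × 4.211×10⁻⁶ = 8.001×10⁻⁷ mol.
As a count: 8.001×10⁻⁷ × 6.022×10²³ = 4.8×10¹⁷.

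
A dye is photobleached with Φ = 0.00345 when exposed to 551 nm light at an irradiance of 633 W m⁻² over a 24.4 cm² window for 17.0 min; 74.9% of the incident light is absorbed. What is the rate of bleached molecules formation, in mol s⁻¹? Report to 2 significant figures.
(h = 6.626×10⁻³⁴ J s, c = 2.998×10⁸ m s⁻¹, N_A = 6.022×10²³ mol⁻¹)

Photon energy at 551 nm: hc/λ = (6.626×10⁻³⁴)(2.998×10⁸)/(551×10⁻⁹) = 3.605×10⁻¹⁹ J.
Energy delivered: (633 W m⁻²)(24.4×10⁻⁴ m²)(1020 s) = 1575 J.
Photons incident: 1575 / 3.605×10⁻¹⁹ = 4.369×10²¹, i.e. 4.369×10²¹/6.022×10²³ = 0.007255 mol.
Photons absorbed: 0.749 × 0.007255 = 0.005434 mol.
Product formed: 0.00345 × 0.005434 = 1.875×10⁻⁵ mol.
Rate: 1.875×10⁻⁵ / 1020 s = 1.8×10⁻⁸ mol s⁻¹.

1.8×10⁻⁸ mol s⁻¹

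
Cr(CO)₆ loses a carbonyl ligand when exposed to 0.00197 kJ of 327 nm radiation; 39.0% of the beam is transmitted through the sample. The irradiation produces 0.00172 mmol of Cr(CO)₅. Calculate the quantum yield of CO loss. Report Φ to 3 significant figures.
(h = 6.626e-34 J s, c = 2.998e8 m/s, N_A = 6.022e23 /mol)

Product: 0.00172 mmol = 1.72e-6 mol.
Photon energy at 327 nm: hc/λ = (6.626e-34)(2.998e8)/(327e-9) = 6.075e-19 J.
Incident energy: 0.00197 kJ = 1.97 J.
Photons incident: 1.97 / 6.075e-19 = 3.243e18, i.e. 3.243e18/6.022e23 = 5.385e-6 mol.
Fraction absorbed: 1 − 39.0/100 = 0.6100.
Photons absorbed: 0.6100 × 5.385e-6 = 3.285e-6 mol.
Φ = 1.72e-6 mol / 3.285e-6 mol photons = 0.524.

Φ = 0.524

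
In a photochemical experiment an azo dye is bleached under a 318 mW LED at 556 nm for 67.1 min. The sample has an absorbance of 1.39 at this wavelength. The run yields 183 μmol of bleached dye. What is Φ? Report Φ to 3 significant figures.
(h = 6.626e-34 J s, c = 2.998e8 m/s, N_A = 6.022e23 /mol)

Φ = 0.0321

Product: 183 μmol = 1.83e-4 mol.
Photon energy at 556 nm: hc/λ = (6.626e-34)(2.998e8)/(556e-9) = 3.573e-19 J.
Energy delivered: (318 mW)(4026 s) = 1280 J.
Photons incident: 1280 / 3.573e-19 = 3.582e21, i.e. 3.582e21/6.022e23 = 0.005948 mol.
Fraction absorbed: 1 − 10^(−1.39) = 0.9593.
Photons absorbed: 0.9593 × 0.005948 = 0.005706 mol.
Φ = 1.83e-4 mol / 0.005706 mol photons = 0.0321.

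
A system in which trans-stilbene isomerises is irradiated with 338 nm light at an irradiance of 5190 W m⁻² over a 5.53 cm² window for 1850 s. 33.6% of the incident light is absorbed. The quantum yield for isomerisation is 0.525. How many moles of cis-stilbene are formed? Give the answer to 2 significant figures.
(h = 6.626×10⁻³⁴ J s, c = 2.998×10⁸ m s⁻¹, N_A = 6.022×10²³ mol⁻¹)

Photon energy at 338 nm: hc/λ = (6.626×10⁻³⁴)(2.998×10⁸)/(338×10⁻⁹) = 5.877×10⁻¹⁹ J.
Energy delivered: (5190 W m⁻²)(5.53×10⁻⁴ m²)(1850 s) = 5310 J.
Photons incident: 5310 / 5.877×10⁻¹⁹ = 9.035×10²¹, i.e. 9.035×10²¹/6.022×10²³ = 0.01500 mol.
Photons absorbed: 0.336 × 0.01500 = 0.005040 mol.
Product: Φ × n_abs = 0.525 × 0.005040 = 0.002646 mol.

0.0026 mol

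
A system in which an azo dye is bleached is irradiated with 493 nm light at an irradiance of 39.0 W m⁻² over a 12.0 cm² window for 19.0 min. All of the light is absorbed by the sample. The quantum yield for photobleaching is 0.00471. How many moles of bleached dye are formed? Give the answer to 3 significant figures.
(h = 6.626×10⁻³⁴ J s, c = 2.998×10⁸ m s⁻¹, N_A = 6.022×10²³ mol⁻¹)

1.04×10⁻⁶ mol

Photon energy at 493 nm: hc/λ = (6.626×10⁻³⁴)(2.998×10⁸)/(493×10⁻⁹) = 4.029×10⁻¹⁹ J.
Energy delivered: (39.0 W m⁻²)(12.0×10⁻⁴ m²)(1140 s) = 53.35 J.
Photons incident: 53.35 / 4.029×10⁻¹⁹ = 1.324×10²⁰, i.e. 1.324×10²⁰/6.022×10²³ = 2.199×10⁻⁴ mol.
Product: Φ × n_abs = 0.00471 × 2.199×10⁻⁴ = 1.036×10⁻⁶ mol.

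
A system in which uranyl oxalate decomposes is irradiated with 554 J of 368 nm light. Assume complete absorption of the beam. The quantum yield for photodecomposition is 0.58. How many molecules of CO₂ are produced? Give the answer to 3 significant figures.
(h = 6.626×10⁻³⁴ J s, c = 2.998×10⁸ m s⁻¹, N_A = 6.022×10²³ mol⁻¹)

5.95×10²⁰ molecules

Photon energy at 368 nm: hc/λ = (6.626×10⁻³⁴)(2.998×10⁸)/(368×10⁻⁹) = 5.398×10⁻¹⁹ J.
Photons incident: 554 / 5.398×10⁻¹⁹ = 1.026×10²¹, i.e. 1.026×10²¹/6.022×10²³ = 0.001704 mol.
Product: Φ × n_abs = 0.58 × 0.001704 = 9.883×10⁻⁴ mol.
As a count: 9.883×10⁻⁴ × 6.022×10²³ = 5.95×10²⁰.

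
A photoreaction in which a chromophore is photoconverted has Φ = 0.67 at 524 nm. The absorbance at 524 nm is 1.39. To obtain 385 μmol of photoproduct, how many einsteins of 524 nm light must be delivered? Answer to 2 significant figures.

6.0×10⁻⁴ einstein

Product: 385 μmol = 3.85×10⁻⁴ mol.
Photons that must be absorbed: 3.85×10⁻⁴ / 0.67 = 5.746×10⁻⁴ mol.
Fraction absorbed: 1 − 10^(−1.39) = 0.9593.
Incident photons needed: 5.746×10⁻⁴ / 0.9593 = 5.990×10⁻⁴ mol.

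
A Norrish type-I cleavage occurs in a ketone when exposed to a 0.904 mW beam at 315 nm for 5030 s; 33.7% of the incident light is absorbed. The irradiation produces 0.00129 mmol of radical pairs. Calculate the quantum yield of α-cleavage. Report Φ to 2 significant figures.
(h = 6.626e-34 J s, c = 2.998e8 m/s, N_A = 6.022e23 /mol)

Φ = 0.32

Product: 0.00129 mmol = 1.29e-6 mol.
Photon energy at 315 nm: hc/λ = (6.626e-34)(2.998e8)/(315e-9) = 6.306e-19 J.
Energy delivered: (0.904 mW)(5030 s) = 4.547 J.
Photons incident: 4.547 / 6.306e-19 = 7.211e18, i.e. 7.211e18/6.022e23 = 1.197e-5 mol.
Photons absorbed: 0.337 × 1.197e-5 = 4.034e-6 mol.
Φ = 1.29e-6 mol / 4.034e-6 mol photons = 0.32.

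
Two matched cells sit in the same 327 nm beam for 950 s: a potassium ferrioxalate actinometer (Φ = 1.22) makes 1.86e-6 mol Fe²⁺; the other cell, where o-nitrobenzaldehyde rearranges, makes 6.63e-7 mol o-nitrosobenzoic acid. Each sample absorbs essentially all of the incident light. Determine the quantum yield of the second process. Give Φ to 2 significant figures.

Φ = 0.43

Photons absorbed by the actinometer: 1.86e-6 / 1.22 = 1.525e-6 mol.
Φ(unknown) = 6.63e-7 / 1.525e-6 = 0.43.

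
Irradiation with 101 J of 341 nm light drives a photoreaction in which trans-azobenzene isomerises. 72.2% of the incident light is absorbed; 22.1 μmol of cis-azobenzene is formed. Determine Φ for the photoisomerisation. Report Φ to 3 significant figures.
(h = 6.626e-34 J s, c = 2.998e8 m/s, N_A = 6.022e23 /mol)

Φ = 0.106

Product: 22.1 μmol = 2.21e-5 mol.
Photon energy at 341 nm: hc/λ = (6.626e-34)(2.998e8)/(341e-9) = 5.825e-19 J.
Photons incident: 101 / 5.825e-19 = 1.734e20, i.e. 1.734e20/6.022e23 = 2.879e-4 mol.
Photons absorbed: 0.722 × 2.879e-4 = 2.079e-4 mol.
Φ = 2.21e-5 mol / 2.079e-4 mol photons = 0.106.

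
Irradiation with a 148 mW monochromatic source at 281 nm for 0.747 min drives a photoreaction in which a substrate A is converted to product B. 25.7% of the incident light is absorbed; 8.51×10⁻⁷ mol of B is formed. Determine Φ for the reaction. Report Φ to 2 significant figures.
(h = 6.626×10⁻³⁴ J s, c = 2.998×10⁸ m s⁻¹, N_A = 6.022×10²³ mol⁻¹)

Photon energy at 281 nm: hc/λ = (6.626×10⁻³⁴)(2.998×10⁸)/(281×10⁻⁹) = 7.069×10⁻¹⁹ J.
Energy delivered: (148 mW)(44.82 s) = 6.633 J.
Photons incident: 6.633 / 7.069×10⁻¹⁹ = 9.383×10¹⁸, i.e. 9.383×10¹⁸/6.022×10²³ = 1.558×10⁻⁵ mol.
Photons absorbed: 0.257 × 1.558×10⁻⁵ = 4.004×10⁻⁶ mol.
Φ = 8.51×10⁻⁷ mol / 4.004×10⁻⁶ mol photons = 0.21.

Φ = 0.21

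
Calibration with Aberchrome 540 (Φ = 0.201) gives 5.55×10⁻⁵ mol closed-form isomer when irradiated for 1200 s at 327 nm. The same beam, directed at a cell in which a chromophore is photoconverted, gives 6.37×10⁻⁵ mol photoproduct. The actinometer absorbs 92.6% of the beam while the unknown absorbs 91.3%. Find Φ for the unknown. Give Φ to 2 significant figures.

Photons absorbed by the actinometer: 5.55×10⁻⁵ / 0.201 = 2.761×10⁻⁴ mol.
Incident flux: 2.761×10⁻⁴ / 0.926 = 2.982×10⁻⁴ einstein.
Absorbed by unknown: 0.913 × 2.982×10⁻⁴ = 2.723×10⁻⁴ mol.
Φ(unknown) = 6.37×10⁻⁵ / 2.723×10⁻⁴ = 0.23.

Φ = 0.23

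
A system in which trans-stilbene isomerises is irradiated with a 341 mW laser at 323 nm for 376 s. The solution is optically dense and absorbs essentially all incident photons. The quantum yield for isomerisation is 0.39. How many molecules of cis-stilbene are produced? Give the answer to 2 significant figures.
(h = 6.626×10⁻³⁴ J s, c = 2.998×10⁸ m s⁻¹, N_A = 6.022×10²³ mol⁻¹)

Photon energy at 323 nm: hc/λ = (6.626×10⁻³⁴)(2.998×10⁸)/(323×10⁻⁹) = 6.150×10⁻¹⁹ J.
Energy delivered: (341 mW)(376 s) = 128.2 J.
Photons incident: 128.2 / 6.150×10⁻¹⁹ = 2.085×10²⁰, i.e. 2.085×10²⁰/6.022×10²³ = 3.462×10⁻⁴ mol.
Product: Φ × n_abs = 0.39 × 3.462×10⁻⁴ = 1.350×10⁻⁴ mol.
As a count: 1.350×10⁻⁴ × 6.022×10²³ = 8.1×10¹⁹.

8.1×10¹⁹ molecules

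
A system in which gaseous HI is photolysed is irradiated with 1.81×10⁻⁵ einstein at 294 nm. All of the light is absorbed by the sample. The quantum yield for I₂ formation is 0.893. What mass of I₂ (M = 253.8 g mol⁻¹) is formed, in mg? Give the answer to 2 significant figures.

4.1 mg

Product: Φ × n_abs = 0.893 × 1.81×10⁻⁵ = 1.616×10⁻⁵ mol.
Mass: 1.616×10⁻⁵ × 253.8 = 0.004101 g = 4.1 mg.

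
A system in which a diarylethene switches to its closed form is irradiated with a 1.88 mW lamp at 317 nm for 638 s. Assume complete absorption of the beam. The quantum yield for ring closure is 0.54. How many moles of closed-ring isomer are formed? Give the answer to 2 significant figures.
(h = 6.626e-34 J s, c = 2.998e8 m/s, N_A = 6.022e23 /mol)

1.7e-6 mol

Photon energy at 317 nm: hc/λ = (6.626e-34)(2.998e8)/(317e-9) = 6.266e-19 J.
Energy delivered: (1.88 mW)(638 s) = 1.199 J.
Photons incident: 1.199 / 6.266e-19 = 1.914e18, i.e. 1.914e18/6.022e23 = 3.178e-6 mol.
Product: Φ × n_abs = 0.54 × 3.178e-6 = 1.716e-6 mol.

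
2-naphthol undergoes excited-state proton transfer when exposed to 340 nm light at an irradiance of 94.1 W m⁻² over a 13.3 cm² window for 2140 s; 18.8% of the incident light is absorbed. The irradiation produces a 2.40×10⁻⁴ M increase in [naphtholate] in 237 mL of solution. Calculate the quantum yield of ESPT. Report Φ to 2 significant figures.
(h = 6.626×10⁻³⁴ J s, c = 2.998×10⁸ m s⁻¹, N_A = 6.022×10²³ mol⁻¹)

Product: (2.40×10⁻⁴ M)(0.237 L) = 5.688×10⁻⁵ mol.
Photon energy at 340 nm: hc/λ = (6.626×10⁻³⁴)(2.998×10⁸)/(340×10⁻⁹) = 5.843×10⁻¹⁹ J.
Energy delivered: (94.1 W m⁻²)(13.3×10⁻⁴ m²)(2140 s) = 267.8 J.
Photons incident: 267.8 / 5.843×10⁻¹⁹ = 4.583×10²⁰, i.e. 4.583×10²⁰/6.022×10²³ = 7.610×10⁻⁴ mol.
Photons absorbed: 0.188 × 7.610×10⁻⁴ = 1.431×10⁻⁴ mol.
Φ = 5.688×10⁻⁵ mol / 1.431×10⁻⁴ mol photons = 0.40.

Φ = 0.40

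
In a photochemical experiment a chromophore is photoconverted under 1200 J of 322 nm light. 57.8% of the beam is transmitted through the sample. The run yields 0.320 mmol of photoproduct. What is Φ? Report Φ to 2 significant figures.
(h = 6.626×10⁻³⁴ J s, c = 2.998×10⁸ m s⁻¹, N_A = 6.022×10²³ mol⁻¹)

Product: 0.320 mmol = 3.20×10⁻⁴ mol.
Photon energy at 322 nm: hc/λ = (6.626×10⁻³⁴)(2.998×10⁸)/(322×10⁻⁹) = 6.169×10⁻¹⁹ J.
Photons incident: 1200 / 6.169×10⁻¹⁹ = 1.945×10²¹, i.e. 1.945×10²¹/6.022×10²³ = 0.003230 mol.
Fraction absorbed: 1 − 57.8/100 = 0.4220.
Photons absorbed: 0.4220 × 0.003230 = 0.001363 mol.
Φ = 3.20×10⁻⁴ mol / 0.001363 mol photons = 0.23.

Φ = 0.23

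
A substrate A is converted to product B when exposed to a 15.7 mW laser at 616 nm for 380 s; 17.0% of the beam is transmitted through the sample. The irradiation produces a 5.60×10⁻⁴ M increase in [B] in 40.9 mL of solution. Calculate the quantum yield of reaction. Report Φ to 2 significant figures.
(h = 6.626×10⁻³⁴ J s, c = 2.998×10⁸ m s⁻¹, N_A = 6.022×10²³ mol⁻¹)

Product: (5.60×10⁻⁴ M)(0.0409 L) = 2.290×10⁻⁵ mol.
Photon energy at 616 nm: hc/λ = (6.626×10⁻³⁴)(2.998×10⁸)/(616×10⁻⁹) = 3.225×10⁻¹⁹ J.
Energy delivered: (15.7 mW)(380 s) = 5.966 J.
Photons incident: 5.966 / 3.225×10⁻¹⁹ = 1.850×10¹⁹, i.e. 1.850×10¹⁹/6.022×10²³ = 3.072×10⁻⁵ mol.
Fraction absorbed: 1 − 17.0/100 = 0.8300.
Photons absorbed: 0.8300 × 3.072×10⁻⁵ = 2.550×10⁻⁵ mol.
Φ = 2.290×10⁻⁵ mol / 2.550×10⁻⁵ mol photons = 0.90.

Φ = 0.90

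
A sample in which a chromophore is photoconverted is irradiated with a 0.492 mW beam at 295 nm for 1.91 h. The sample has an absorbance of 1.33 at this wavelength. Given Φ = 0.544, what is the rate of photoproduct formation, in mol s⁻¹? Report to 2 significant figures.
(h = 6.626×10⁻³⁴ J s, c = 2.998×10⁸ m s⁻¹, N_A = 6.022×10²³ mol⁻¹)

Photon energy at 295 nm: hc/λ = (6.626×10⁻³⁴)(2.998×10⁸)/(295×10⁻⁹) = 6.734×10⁻¹⁹ J.
Energy delivered: (0.492 mW)(6876 s) = 3.383 J.
Photons incident: 3.383 / 6.734×10⁻¹⁹ = 5.024×10¹⁸, i.e. 5.024×10¹⁸/6.022×10²³ = 8.343×10⁻⁶ mol.
Fraction absorbed: 1 − 10^(−1.33) = 0.9532.
Photons absorbed: 0.9532 × 8.343×10⁻⁶ = 7.953×10⁻⁶ mol.
Product formed: 0.544 × 7.953×10⁻⁶ = 4.326×10⁻⁶ mol.
Rate: 4.326×10⁻⁶ / 6876 s = 6.3×10⁻¹⁰ mol s⁻¹.

6.3×10⁻¹⁰ mol s⁻¹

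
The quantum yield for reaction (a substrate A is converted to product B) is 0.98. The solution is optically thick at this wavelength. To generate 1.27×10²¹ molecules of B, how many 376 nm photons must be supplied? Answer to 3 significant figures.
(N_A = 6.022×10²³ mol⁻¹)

1.30×10²¹ photons

Product: 1.27×10²¹ / 6.022×10²³ = 0.002109 mol.
Photons that must be absorbed: 0.002109 / 0.98 = 0.002152 mol.
Photon count: 0.002152 × 6.022×10²³ = 1.30×10²¹.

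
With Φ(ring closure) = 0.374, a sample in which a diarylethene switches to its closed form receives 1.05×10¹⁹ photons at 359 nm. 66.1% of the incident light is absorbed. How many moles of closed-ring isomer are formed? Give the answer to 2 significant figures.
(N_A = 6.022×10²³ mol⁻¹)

4.3×10⁻⁶ mol

Moles of photons: 1.05×10¹⁹ / 6.022×10²³ = 1.744×10⁻⁵ mol.
Photons absorbed: 0.661 × 1.744×10⁻⁵ = 1.153×10⁻⁵ mol.
Product: Φ × n_abs = 0.374 × 1.153×10⁻⁵ = 4.312×10⁻⁶ mol.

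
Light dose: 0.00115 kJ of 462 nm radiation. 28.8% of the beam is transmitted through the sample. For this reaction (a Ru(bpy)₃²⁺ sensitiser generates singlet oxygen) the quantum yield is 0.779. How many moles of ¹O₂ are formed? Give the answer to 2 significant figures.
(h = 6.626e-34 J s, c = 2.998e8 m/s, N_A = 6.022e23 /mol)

2.5e-6 mol

Photon energy at 462 nm: hc/λ = (6.626e-34)(2.998e8)/(462e-9) = 4.300e-19 J.
Incident energy: 0.00115 kJ = 1.15 J.
Photons incident: 1.15 / 4.300e-19 = 2.674e18, i.e. 2.674e18/6.022e23 = 4.440e-6 mol.
Fraction absorbed: 1 − 28.8/100 = 0.7120.
Photons absorbed: 0.7120 × 4.440e-6 = 3.161e-6 mol.
Product: Φ × n_abs = 0.779 × 3.161e-6 = 2.462e-6 mol.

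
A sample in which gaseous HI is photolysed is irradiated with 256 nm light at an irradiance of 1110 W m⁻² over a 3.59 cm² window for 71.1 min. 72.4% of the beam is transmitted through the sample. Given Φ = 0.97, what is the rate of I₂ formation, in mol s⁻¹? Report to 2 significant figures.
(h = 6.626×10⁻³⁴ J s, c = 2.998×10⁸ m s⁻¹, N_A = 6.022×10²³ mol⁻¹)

Photon energy at 256 nm: hc/λ = (6.626×10⁻³⁴)(2.998×10⁸)/(256×10⁻⁹) = 7.760×10⁻¹⁹ J.
Energy delivered: (1110 W m⁻²)(3.59×10⁻⁴ m²)(4266 s) = 1700 J.
Photons incident: 1700 / 7.760×10⁻¹⁹ = 2.191×10²¹, i.e. 2.191×10²¹/6.022×10²³ = 0.003638 mol.
Fraction absorbed: 1 − 72.4/100 = 0.2760.
Photons absorbed: 0.2760 × 0.003638 = 0.001004 mol.
Product formed: 0.97 × 0.001004 = 9.739×10⁻⁴ mol.
Rate: 9.739×10⁻⁴ / 4266 s = 2.3×10⁻⁷ mol s⁻¹.

2.3×10⁻⁷ mol s⁻¹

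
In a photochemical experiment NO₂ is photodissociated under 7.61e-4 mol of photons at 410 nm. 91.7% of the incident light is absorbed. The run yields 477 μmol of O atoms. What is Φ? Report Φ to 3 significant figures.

Φ = 0.684

Product: 477 μmol = 4.77e-4 mol.
Photons absorbed: 0.917 × 7.61e-4 = 6.978e-4 mol.
Φ = 4.77e-4 mol / 6.978e-4 mol photons = 0.684.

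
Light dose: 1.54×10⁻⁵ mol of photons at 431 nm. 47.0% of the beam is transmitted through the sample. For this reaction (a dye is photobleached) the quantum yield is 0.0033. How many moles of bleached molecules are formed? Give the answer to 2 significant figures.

2.7×10⁻⁸ mol

Fraction absorbed: 1 − 47.0/100 = 0.5300.
Photons absorbed: 0.5300 × 1.54×10⁻⁵ = 8.162×10⁻⁶ mol.
Product: Φ × n_abs = 0.0033 × 8.162×10⁻⁶ = 2.693×10⁻⁸ mol.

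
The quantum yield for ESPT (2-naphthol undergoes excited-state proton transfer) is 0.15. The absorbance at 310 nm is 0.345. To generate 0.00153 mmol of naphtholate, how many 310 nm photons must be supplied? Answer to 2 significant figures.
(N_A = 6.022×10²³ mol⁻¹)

Product: 0.00153 mmol = 1.53×10⁻⁶ mol.
Photons that must be absorbed: 1.53×10⁻⁶ / 0.15 = 1.020×10⁻⁵ mol.
Fraction absorbed: 1 − 10^(−0.345) = 0.5481.
Incident photons needed: 1.020×10⁻⁵ / 0.5481 = 1.861×10⁻⁵ mol.
Photon count: 1.861×10⁻⁵ × 6.022×10²³ = 1.1×10¹⁹.

1.1×10¹⁹ photons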